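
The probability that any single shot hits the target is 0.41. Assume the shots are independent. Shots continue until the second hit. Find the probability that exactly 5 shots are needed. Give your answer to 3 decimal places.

Y = trial on which the second success occurs; negative binomial, r=2, p=0.41.
P(Y=5) = C(4,1) · p^2 · (1−p)^3
= 4 · 0.1681 · 0.20538 = 0.13810

0.138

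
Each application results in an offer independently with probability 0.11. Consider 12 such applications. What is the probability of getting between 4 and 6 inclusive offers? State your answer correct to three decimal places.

X ~ Binomial(12, 0.11); P(4 ≤ X ≤ 6) = Σ C(12,k) p^k (1−p)^(12−k) over k:
  k=4: C(12,4)·0.11^4·0.89^8 = 0.02853
  k=5: C(12,5)·0.11^5·0.89^7 = 0.00564
  k=6: C(12,6)·0.11^6·0.89^6 = 0.00081
Total = 0.03498

0.035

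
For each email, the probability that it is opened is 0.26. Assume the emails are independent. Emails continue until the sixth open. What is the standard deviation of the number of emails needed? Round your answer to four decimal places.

Y = total emails until the sixth success; negative binomial with r=6, p=0.26.
SD(Y) = √[r(1−p)/p²] = √(65.680473) = 8.104349

8.1043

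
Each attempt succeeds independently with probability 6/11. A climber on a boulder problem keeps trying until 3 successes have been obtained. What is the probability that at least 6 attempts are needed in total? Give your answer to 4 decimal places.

0.4152

Needing more than 5 attempts ⇔ fewer than 3 successes in the first 5. With X ~ Binomial(5, 0.545455), P(Y > 5) = P(X ≤ 2).
  k=0: C(5,0)·0.545455^0·0.454545^5 = 0.019404
  k=1: C(5,1)·0.545455^1·0.454545^4 = 0.116423
  k=2: C(5,2)·0.545455^2·0.454545^3 = 0.279415
P(X ≤ 2) = 0.415241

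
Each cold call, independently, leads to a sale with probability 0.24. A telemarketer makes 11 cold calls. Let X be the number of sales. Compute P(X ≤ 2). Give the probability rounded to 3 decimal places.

X ~ Binomial(11, 0.24); P(X ≤ 2) = Σ C(11,k) p^k (1−p)^(11−k) over k:
  k=0: C(11,0)·0.24^0·0.76^11 = 0.04886
  k=1: C(11,1)·0.24^1·0.76^10 = 0.16972
  k=2: C(11,2)·0.24^2·0.76^9 = 0.26798
Total = 0.48657

0.487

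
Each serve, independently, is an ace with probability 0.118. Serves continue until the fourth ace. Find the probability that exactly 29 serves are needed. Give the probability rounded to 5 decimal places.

0.02752

Y = trial on which the fourth success occurs; negative binomial, r=4, p=0.118.
P(Y=29) = C(28,3) · p^4 · (1−p)^25
= 3276 · 0.00019388 · 0.043323 = 0.0275161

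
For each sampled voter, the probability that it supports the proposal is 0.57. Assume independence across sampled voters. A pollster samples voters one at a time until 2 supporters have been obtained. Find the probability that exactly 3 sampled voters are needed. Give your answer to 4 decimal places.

0.2794

Y = trial on which the second success occurs; negative binomial, r=2, p=0.57.
P(Y=3) = C(2,1) · p^2 · (1−p)^1
= 2 · 0.3249 · 0.43 = 0.279414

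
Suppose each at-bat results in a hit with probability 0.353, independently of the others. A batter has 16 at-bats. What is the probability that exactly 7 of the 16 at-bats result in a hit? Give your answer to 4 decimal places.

0.1552

X ~ Binomial(n=16, p=0.353).
P(X=7) = C(16,7) · p^7 · (1−p)^9
= 11440 · 0.000683 · 0.019867 = 0.155234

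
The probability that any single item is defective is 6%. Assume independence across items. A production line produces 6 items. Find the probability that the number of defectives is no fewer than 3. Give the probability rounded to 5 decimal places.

0.00376

X ~ Binomial(6, 0.06); P(X ≥ 3) = Σ C(6,k) p^k (1−p)^(6−k) over k:
  k=3: C(6,3)·0.06^3·0.94^3 = 0.0035881
  k=4: C(6,4)·0.06^4·0.94^2 = 0.0001718
  k=5: C(6,5)·0.06^5·0.94^1 = 0.0000044
  k=6: C(6,6)·0.06^6·0.94^0 = 0.0000000
Total = 0.0037643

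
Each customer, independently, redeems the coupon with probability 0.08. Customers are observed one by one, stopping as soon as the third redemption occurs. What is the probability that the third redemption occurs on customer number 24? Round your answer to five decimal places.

0.02249

Y = trial on which the third success occurs; negative binomial, r=3, p=0.08.
P(Y=24) = C(23,2) · p^3 · (1−p)^21
= 253 · 0.000512 · 0.1736 = 0.0224872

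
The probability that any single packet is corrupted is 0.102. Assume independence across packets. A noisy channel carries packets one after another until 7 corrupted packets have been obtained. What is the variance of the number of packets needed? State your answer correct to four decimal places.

604.1907

Y = total packets until the seventh success; negative binomial with r=7, p=0.102.
Var(Y) = r(1−p)/p² = 7·0.898 / 0.102² = 604.190696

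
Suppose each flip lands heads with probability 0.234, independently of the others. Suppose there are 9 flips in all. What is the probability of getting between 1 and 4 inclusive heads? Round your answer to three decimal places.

0.872

X ~ Binomial(9, 0.234); P(1 ≤ X ≤ 4) = Σ C(9,k) p^k (1−p)^(9−k) over k:
  k=1: C(9,1)·0.234^1·0.766^8 = 0.24963
  k=2: C(9,2)·0.234^2·0.766^7 = 0.30503
  k=3: C(9,3)·0.234^3·0.766^6 = 0.21742
  k=4: C(9,4)·0.234^4·0.766^5 = 0.09963
Total = 0.87170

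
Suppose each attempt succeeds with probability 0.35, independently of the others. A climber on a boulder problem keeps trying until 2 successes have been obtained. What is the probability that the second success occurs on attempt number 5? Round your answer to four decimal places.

Y = trial on which the second success occurs; negative binomial, r=2, p=0.35.
P(Y=5) = C(4,1) · p^2 · (1−p)^3
= 4 · 0.1225 · 0.27463 = 0.134566

0.1346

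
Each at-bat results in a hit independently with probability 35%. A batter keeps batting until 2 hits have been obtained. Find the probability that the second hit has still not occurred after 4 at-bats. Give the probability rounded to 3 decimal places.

Needing more than 4 at-bats ⇔ fewer than 2 successes in the first 4. With X ~ Binomial(4, 0.35), P(Y > 4) = P(X ≤ 1).
  k=0: C(4,0)·0.35^0·0.65^4 = 0.17851
  k=1: C(4,1)·0.35^1·0.65^3 = 0.38448
P(X ≤ 1) = 0.56298

0.563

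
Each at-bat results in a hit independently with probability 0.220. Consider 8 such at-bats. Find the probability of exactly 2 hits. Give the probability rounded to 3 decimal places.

0.305

X ~ Binomial(n=8, p=0.22).
P(X=2) = C(8,2) · p^2 · (1−p)^6
= 28 · 0.0484 · 0.2252 = 0.30519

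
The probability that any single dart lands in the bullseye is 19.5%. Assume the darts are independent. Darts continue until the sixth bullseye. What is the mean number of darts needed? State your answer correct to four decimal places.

Y = total darts until the sixth success; negative binomial with r=6, p=0.195.
E[Y] = r / p = 6 / 0.195 = 30.769231

30.7692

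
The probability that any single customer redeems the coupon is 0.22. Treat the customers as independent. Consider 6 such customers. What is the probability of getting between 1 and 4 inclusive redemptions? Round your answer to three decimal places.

0.772

X ~ Binomial(6, 0.22); P(1 ≤ X ≤ 4) = Σ C(6,k) p^k (1−p)^(6−k) over k:
  k=1: C(6,1)·0.22^1·0.78^5 = 0.38111
  k=2: C(6,2)·0.22^2·0.78^4 = 0.26873
  k=3: C(6,3)·0.22^3·0.78^3 = 0.10106
  k=4: C(6,4)·0.22^4·0.78^2 = 0.02138
Total = 0.77228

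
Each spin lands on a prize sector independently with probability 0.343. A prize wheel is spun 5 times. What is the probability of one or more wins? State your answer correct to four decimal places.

P(at least one) = 1 − P(none) = 1 − (1 − 0.343)^5
= 1 − 0.122413 = 0.877587

0.8776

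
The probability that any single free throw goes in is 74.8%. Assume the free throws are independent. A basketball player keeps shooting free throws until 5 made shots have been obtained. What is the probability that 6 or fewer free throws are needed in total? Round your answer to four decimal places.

0.5292

Finishing within 6 free throws ⇔ at least 5 successes in the first 6. With X ~ Binomial(6, 0.748), P(Y ≤ 6) = 1 − P(X ≤ 4).
  k=0: C(6,0)·0.748^0·0.252^6 = 0.000256
  k=1: C(6,1)·0.748^1·0.252^5 = 0.004561
  k=2: C(6,2)·0.748^2·0.252^4 = 0.033845
  k=3: C(6,3)·0.748^3·0.252^3 = 0.133948
  k=4: C(6,4)·0.748^4·0.252^2 = 0.298194
1 − 0.470804 = 0.529196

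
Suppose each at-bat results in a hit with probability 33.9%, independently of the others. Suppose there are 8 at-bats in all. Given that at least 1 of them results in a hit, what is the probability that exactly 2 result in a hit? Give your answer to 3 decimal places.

0.279

X ~ Binomial(8, 0.339). Want P(X=2 | X≥1) = P(X=2) / P(X≥1).
P(X=2) = C(8,2)·0.339^2·0.661^6 = 0.26839
P(X≥1) = 1 − 0.03644 = 0.96356
Ratio = 0.26839 / 0.96356 = 0.27854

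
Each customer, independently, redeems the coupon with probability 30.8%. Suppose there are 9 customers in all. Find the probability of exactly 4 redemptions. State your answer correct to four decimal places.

X ~ Binomial(n=9, p=0.308).
P(X=4) = C(9,4) · p^4 · (1−p)^5
= 126 · 0.0089992 · 0.15868 = 0.179930

0.1799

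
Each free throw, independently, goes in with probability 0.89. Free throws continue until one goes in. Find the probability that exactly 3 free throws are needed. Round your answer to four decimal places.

0.0108

Geometric (trials to first success), p = 0.89.
P(Y = 3) = (1−p)^2 · p = 0.0121 · 0.89 = 0.010769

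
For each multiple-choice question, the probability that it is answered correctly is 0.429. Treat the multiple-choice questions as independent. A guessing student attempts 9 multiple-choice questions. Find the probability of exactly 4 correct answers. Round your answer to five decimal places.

X ~ Binomial(n=9, p=0.429).
P(X=4) = C(9,4) · p^4 · (1−p)^5
= 126 · 0.033871 · 0.060699 = 0.2590480

0.25905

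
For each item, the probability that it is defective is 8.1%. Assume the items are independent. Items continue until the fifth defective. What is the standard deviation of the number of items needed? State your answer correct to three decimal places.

26.464

Y = total items until the fifth success; negative binomial with r=5, p=0.081.
SD(Y) = √[r(1−p)/p²] = √(700.35056) = 26.46414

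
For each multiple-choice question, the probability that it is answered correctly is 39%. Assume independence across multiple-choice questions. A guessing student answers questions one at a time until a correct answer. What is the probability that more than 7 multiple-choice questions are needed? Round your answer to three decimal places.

Y = number of multiple-choice questions to the first success; geometric, p = 0.39.
P(Y > 7) = P(first 7 all fail) = (1−p)^7 = 0.03143

0.031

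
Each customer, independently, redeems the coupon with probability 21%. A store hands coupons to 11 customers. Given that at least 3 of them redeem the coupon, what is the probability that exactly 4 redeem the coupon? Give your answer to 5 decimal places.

X ~ Binomial(11, 0.21). Want P(X=4 | X≥3) = P(X=4) / P(X≥3).
P(X=4) = C(11,4)·0.21^4·0.79^7 = 0.1232482
P(X≥3) = 1 − 0.0747994 − 0.2187172 − 0.2907000 = 0.4157834
Ratio = 0.1232482 / 0.4157834 = 0.2964242

0.29642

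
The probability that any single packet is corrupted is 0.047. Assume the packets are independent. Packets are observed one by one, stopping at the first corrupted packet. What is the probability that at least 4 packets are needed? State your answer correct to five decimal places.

Y = number of packets to the first success; geometric, p = 0.047.
P(Y > 3) = P(first 3 all fail) = (1−p)^3 = 0.8655232

0.86552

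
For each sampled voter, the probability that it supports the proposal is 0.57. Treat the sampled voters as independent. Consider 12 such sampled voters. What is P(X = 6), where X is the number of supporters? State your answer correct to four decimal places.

0.2003

X ~ Binomial(n=12, p=0.57).
P(X=6) = C(12,6) · p^6 · (1−p)^6
= 924 · 0.034296 · 0.0063214 = 0.200323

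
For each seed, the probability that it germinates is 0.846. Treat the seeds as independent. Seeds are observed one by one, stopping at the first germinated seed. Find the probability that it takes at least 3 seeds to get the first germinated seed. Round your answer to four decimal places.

0.0237

Y = number of seeds to the first success; geometric, p = 0.846.
P(Y > 2) = P(first 2 all fail) = (1−p)^2 = 0.023716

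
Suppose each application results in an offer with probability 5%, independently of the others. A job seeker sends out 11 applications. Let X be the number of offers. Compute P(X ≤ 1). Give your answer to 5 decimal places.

X ~ Binomial(11, 0.05); P(X ≤ 1) = Σ C(11,k) p^k (1−p)^(11−k) over k:
  k=0: C(11,0)·0.05^0·0.95^11 = 0.5688001
  k=1: C(11,1)·0.05^1·0.95^10 = 0.3293053
Total = 0.8981054

0.89811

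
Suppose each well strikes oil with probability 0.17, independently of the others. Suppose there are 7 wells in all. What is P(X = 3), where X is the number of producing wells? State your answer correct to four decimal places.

X ~ Binomial(n=7, p=0.17).
P(X=3) = C(7,3) · p^3 · (1−p)^4
= 35 · 0.004913 · 0.47458 = 0.081607

0.0816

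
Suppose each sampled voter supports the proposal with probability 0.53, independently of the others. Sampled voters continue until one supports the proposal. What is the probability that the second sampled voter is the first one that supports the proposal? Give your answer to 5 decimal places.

0.24910

Geometric (trials to first success), p = 0.53.
P(Y = 2) = (1−p)^1 · p = 0.47 · 0.53 = 0.2491000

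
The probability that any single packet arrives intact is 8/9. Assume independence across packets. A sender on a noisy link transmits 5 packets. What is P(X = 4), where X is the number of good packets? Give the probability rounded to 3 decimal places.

X ~ Binomial(n=5, p=0.888889).
P(X=4) = C(5,4) · p^4 · (1−p)^1
= 5 · 0.6243 · 0.11111 = 0.34683

0.347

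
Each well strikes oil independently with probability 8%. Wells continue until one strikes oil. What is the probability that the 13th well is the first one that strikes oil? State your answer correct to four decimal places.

0.0294

Geometric (trials to first success), p = 0.08.
P(Y = 13) = (1−p)^12 · p = 0.36767 · 0.08 = 0.029413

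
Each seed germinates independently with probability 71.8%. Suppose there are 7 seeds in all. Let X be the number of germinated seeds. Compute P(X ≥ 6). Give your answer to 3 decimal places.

0.369

X ~ Binomial(7, 0.718); P(X ≥ 6) = Σ C(7,k) p^k (1−p)^(7−k) over k:
  k=6: C(7,6)·0.718^6·0.282^1 = 0.27045
  k=7: C(7,7)·0.718^7·0.282^0 = 0.09837
Total = 0.36883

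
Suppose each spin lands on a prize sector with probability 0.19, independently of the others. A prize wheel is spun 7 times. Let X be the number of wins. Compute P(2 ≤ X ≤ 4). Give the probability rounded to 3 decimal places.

0.392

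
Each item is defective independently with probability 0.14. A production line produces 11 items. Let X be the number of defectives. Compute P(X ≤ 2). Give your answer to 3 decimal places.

X ~ Binomial(11, 0.14); P(X ≤ 2) = Σ C(11,k) p^k (1−p)^(11−k) over k:
  k=0: C(11,0)·0.14^0·0.86^11 = 0.19032
  k=1: C(11,1)·0.14^1·0.86^10 = 0.34080
  k=2: C(11,2)·0.14^2·0.86^9 = 0.27740
Total = 0.80852

0.809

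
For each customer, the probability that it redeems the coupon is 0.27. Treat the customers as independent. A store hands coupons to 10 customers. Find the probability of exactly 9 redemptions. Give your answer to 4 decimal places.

0.0001

X ~ Binomial(n=10, p=0.27).
P(X=9) = C(10,9) · p^9 · (1−p)^1
= 10 · 7.6256e-06 · 0.73 = 0.000056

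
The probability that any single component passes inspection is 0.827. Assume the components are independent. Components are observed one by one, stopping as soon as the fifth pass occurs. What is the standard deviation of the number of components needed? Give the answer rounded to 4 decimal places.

1.1246

Y = total components until the fifth success; negative binomial with r=5, p=0.827.
SD(Y) = √[r(1−p)/p²] = √(1.264751) = 1.124612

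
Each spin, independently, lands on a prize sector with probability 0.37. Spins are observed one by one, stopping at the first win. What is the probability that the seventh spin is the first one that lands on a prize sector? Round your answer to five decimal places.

Geometric (trials to first success), p = 0.37.
P(Y = 7) = (1−p)^6 · p = 0.062524 · 0.37 = 0.0231337

0.02313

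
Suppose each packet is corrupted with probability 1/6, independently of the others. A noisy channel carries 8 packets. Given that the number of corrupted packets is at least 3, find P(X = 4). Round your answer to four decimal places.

0.1932

X ~ Binomial(8, 0.166667). Want P(X=4 | X≥3) = P(X=4) / P(X≥3).
P(X=4) = C(8,4)·0.166667^4·0.833333^4 = 0.026048
P(X≥3) = 1 − 0.232568 − 0.372109 − 0.260476 = 0.134847
Ratio = 0.026048 / 0.134847 = 0.193164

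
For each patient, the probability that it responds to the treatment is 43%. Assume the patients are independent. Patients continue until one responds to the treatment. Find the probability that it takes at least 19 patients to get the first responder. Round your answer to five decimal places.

0.00004

Y = number of patients to the first success; geometric, p = 0.43.
P(Y > 18) = P(first 18 all fail) = (1−p)^18 = 0.0000403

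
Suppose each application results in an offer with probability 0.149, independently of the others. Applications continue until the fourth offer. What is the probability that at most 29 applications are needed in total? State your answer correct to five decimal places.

0.64576

Finishing within 29 applications ⇔ at least 4 successes in the first 29. With X ~ Binomial(29, 0.149), P(Y ≤ 29) = 1 − P(X ≤ 3).
  k=0: C(29,0)·0.149^0·0.851^29 = 0.0092887
  k=1: C(29,1)·0.149^1·0.851^28 = 0.0471641
  k=2: C(29,2)·0.149^2·0.851^27 = 0.1156103
  k=3: C(29,3)·0.149^3·0.851^26 = 0.1821780
1 − 0.3542412 = 0.6457588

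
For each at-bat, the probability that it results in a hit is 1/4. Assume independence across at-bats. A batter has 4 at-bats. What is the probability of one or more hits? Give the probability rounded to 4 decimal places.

P(at least one) = 1 − P(none) = 1 − (1 − 0.25)^4
= 1 − 0.316406 = 0.683594

0.6836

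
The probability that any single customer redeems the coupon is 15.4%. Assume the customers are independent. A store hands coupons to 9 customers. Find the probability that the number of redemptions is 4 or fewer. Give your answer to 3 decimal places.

X ~ Binomial(9, 0.154); P(X ≤ 4) = Σ C(9,k) p^k (1−p)^(9−k) over k:
  k=0: C(9,0)·0.154^0·0.846^9 = 0.22199
  k=1: C(9,1)·0.154^1·0.846^8 = 0.36369
  k=2: C(9,2)·0.154^2·0.846^7 = 0.26481
  k=3: C(9,3)·0.154^3·0.846^6 = 0.11248
  k=4: C(9,4)·0.154^4·0.846^5 = 0.03071
Total = 0.99368

0.994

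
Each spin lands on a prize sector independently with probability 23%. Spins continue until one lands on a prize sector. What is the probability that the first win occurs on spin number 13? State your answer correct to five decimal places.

Geometric (trials to first success), p = 0.23.
P(Y = 13) = (1−p)^12 · p = 0.04344 · 0.23 = 0.0099912

0.00999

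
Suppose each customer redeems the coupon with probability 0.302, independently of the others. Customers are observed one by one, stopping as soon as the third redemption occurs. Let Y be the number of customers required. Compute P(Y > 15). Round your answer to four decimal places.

0.1235

Needing more than 15 customers ⇔ fewer than 3 successes in the first 15. With X ~ Binomial(15, 0.302), P(Y > 15) = P(X ≤ 2).
  k=0: C(15,0)·0.302^0·0.698^15 = 0.004548
  k=1: C(15,1)·0.302^1·0.698^14 = 0.029517
  k=2: C(15,2)·0.302^2·0.698^13 = 0.089397
P(X ≤ 2) = 0.123462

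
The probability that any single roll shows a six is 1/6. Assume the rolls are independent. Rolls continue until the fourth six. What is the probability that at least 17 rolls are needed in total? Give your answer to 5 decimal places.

Needing more than 16 rolls ⇔ fewer than 4 successes in the first 16. With X ~ Binomial(16, 0.166667), P(Y > 16) = P(X ≤ 3).
  k=0: C(16,0)·0.166667^0·0.833333^16 = 0.0540879
  k=1: C(16,1)·0.166667^1·0.833333^15 = 0.1730813
  k=2: C(16,2)·0.166667^2·0.833333^14 = 0.2596219
  k=3: C(16,3)·0.166667^3·0.833333^13 = 0.2423138
P(X ≤ 3) = 0.7291048

0.72910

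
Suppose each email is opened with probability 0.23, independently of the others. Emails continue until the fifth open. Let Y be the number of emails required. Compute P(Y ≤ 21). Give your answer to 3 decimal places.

0.549

Finishing within 21 emails ⇔ at least 5 successes in the first 21. With X ~ Binomial(21, 0.23), P(Y ≤ 21) = 1 − P(X ≤ 4).
  k=0: C(21,0)·0.23^0·0.77^21 = 0.00413
  k=1: C(21,1)·0.23^1·0.77^20 = 0.02593
  k=2: C(21,2)·0.23^2·0.77^19 = 0.07745
  k=3: C(21,3)·0.23^3·0.77^18 = 0.14651
  k=4: C(21,4)·0.23^4·0.77^17 = 0.19693
1 − 0.45095 = 0.54905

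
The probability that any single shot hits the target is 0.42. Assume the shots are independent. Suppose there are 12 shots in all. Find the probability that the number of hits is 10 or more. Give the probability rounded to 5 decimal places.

0.00432

X ~ Binomial(12, 0.42); P(X ≥ 10) = Σ C(12,k) p^k (1−p)^(12−k) over k:
  k=10: C(12,10)·0.42^10·0.58^2 = 0.0037922
  k=11: C(12,11)·0.42^11·0.58^1 = 0.0004993
  k=12: C(12,12)·0.42^12·0.58^0 = 0.0000301
Total = 0.0043216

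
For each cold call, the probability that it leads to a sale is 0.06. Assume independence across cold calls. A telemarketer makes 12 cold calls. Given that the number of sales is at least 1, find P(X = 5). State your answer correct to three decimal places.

0.001

X ~ Binomial(12, 0.06). Want P(X=5 | X≥1) = P(X=5) / P(X≥1).
P(X=5) = C(12,5)·0.06^5·0.94^7 = 0.00040
P(X≥1) = 1 − 0.47592 = 0.52408
Ratio = 0.00040 / 0.52408 = 0.00076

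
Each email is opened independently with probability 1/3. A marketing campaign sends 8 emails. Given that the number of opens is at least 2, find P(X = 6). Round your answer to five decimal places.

0.02121

X ~ Binomial(8, 0.333333). Want P(X=6 | X≥2) = P(X=6) / P(X≥2).
P(X=6) = C(8,6)·0.333333^6·0.666667^2 = 0.0170706
P(X≥2) = 1 − 0.0390184 − 0.1560738 = 0.8049078
Ratio = 0.0170706 / 0.8049078 = 0.0212081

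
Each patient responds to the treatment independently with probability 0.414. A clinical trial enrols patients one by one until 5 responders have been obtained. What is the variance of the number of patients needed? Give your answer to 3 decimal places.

Y = total patients until the fifth success; negative binomial with r=5, p=0.414.
Var(Y) = r(1−p)/p² = 5·0.586 / 0.414² = 17.09491

17.095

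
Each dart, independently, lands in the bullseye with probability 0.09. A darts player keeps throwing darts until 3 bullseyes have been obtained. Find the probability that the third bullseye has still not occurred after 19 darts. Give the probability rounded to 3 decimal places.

0.759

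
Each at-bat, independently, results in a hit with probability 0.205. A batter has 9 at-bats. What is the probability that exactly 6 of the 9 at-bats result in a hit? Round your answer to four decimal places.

0.0031

X ~ Binomial(n=9, p=0.205).
P(X=6) = C(9,6) · p^6 · (1−p)^3
= 84 · 7.422e-05 · 0.50246 = 0.003133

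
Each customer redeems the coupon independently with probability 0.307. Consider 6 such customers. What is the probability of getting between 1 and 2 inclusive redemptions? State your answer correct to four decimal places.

0.6205

X ~ Binomial(6, 0.307); P(1 ≤ X ≤ 2) = Σ C(6,k) p^k (1−p)^(6−k) over k:
  k=1: C(6,1)·0.307^1·0.693^5 = 0.294412
  k=2: C(6,2)·0.307^2·0.693^4 = 0.326063
Total = 0.620475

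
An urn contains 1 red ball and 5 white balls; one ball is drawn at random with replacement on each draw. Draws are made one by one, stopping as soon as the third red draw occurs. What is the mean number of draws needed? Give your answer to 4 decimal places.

18.0000

Y = total draws until the third success; negative binomial with r=3, p=0.166667.
E[Y] = r / p = 3 / 0.166667 = 18.000000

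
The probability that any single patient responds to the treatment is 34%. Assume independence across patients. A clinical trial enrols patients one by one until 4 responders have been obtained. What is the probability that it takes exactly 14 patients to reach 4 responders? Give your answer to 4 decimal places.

0.0599

Y = trial on which the fourth success occurs; negative binomial, r=4, p=0.34.
P(Y=14) = C(13,3) · p^4 · (1−p)^10
= 286 · 0.013363 · 0.015683 = 0.059941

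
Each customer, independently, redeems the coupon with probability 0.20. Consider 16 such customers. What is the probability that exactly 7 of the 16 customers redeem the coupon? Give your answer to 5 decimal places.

0.01965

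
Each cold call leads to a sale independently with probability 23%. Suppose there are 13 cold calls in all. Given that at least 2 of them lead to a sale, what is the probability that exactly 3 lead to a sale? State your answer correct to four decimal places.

0.3047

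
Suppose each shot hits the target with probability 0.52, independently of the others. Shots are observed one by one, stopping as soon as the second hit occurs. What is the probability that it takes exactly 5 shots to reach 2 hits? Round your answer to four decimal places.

0.1196

Y = trial on which the second success occurs; negative binomial, r=2, p=0.52.
P(Y=5) = C(4,1) · p^2 · (1−p)^3
= 4 · 0.2704 · 0.11059 = 0.119616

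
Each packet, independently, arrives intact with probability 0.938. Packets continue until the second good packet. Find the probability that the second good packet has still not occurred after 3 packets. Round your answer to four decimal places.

Needing more than 3 packets ⇔ fewer than 2 successes in the first 3. With X ~ Binomial(3, 0.938), P(Y > 3) = P(X ≤ 1).
  k=0: C(3,0)·0.938^0·0.062^3 = 0.000238
  k=1: C(3,1)·0.938^1·0.062^2 = 0.010817
P(X ≤ 1) = 0.011055

0.0111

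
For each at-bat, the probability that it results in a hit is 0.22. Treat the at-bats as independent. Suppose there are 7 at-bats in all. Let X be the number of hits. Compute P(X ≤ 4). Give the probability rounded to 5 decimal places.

X ~ Binomial(7, 0.22); P(X ≤ 4) = Σ C(7,k) p^k (1−p)^(7−k) over k:
  k=0: C(7,0)·0.22^0·0.78^7 = 0.1756557
  k=1: C(7,1)·0.22^1·0.78^6 = 0.3468074
  k=2: C(7,2)·0.22^2·0.78^5 = 0.2934524
  k=3: C(7,3)·0.22^3·0.78^4 = 0.1379477
  k=4: C(7,4)·0.22^4·0.78^3 = 0.0389083
Total = 0.9927715

0.99277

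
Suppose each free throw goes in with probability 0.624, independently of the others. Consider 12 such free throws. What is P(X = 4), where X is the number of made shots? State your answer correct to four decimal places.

0.0300

X ~ Binomial(n=12, p=0.624).
P(X=4) = C(12,4) · p^4 · (1−p)^8
= 495 · 0.15161 · 0.00039949 = 0.029981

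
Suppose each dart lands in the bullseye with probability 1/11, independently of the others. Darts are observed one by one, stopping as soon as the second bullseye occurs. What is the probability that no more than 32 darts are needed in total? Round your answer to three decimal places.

0.801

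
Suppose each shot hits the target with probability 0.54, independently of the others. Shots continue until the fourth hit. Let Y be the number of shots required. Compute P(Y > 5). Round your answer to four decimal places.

Needing more than 5 shots ⇔ fewer than 4 successes in the first 5. With X ~ Binomial(5, 0.54), P(Y > 5) = P(X ≤ 3).
  k=0: C(5,0)·0.54^0·0.46^5 = 0.020596
  k=1: C(5,1)·0.54^1·0.46^4 = 0.120891
  k=2: C(5,2)·0.54^2·0.46^3 = 0.283832
  k=3: C(5,3)·0.54^3·0.46^2 = 0.333194
P(X ≤ 3) = 0.758513

0.7585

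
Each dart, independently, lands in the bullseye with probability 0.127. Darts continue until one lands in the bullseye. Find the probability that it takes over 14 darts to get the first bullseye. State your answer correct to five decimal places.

0.14935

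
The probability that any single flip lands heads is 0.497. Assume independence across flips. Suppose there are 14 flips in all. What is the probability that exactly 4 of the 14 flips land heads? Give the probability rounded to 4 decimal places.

0.0633

X ~ Binomial(n=14, p=0.497).
P(X=4) = C(14,4) · p^4 · (1−p)^10
= 1001 · 0.061013 · 0.0010368 = 0.063320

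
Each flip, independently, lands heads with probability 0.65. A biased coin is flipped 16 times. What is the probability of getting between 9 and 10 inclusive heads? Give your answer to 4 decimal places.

0.3506

X ~ Binomial(16, 0.65); P(9 ≤ X ≤ 10) = Σ C(16,k) p^k (1−p)^(16−k) over k:
  k=9: C(16,9)·0.65^9·0.35^7 = 0.152448
  k=10: C(16,10)·0.65^10·0.35^6 = 0.198183
Total = 0.350631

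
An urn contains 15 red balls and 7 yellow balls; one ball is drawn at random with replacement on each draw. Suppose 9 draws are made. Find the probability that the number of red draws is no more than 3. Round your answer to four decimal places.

X ~ Binomial(9, 0.681818); P(X ≤ 3) = Σ C(9,k) p^k (1−p)^(9−k) over k:
  k=0: C(9,0)·0.681818^0·0.318182^9 = 0.000033
  k=1: C(9,1)·0.681818^1·0.318182^8 = 0.000645
  k=2: C(9,2)·0.681818^2·0.318182^7 = 0.005525
  k=3: C(9,3)·0.681818^3·0.318182^6 = 0.027627
Total = 0.033831

0.0338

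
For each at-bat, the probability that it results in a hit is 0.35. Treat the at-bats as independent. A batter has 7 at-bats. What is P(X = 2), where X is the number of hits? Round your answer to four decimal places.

X ~ Binomial(n=7, p=0.35).
P(X=2) = C(7,2) · p^2 · (1−p)^5
= 21 · 0.1225 · 0.11603 = 0.298485

0.2985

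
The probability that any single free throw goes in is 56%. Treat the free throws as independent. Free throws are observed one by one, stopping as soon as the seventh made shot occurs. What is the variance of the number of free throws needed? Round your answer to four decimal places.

Y = total free throws until the seventh success; negative binomial with r=7, p=0.56.
Var(Y) = r(1−p)/p² = 7·0.44 / 0.56² = 9.821429

9.8214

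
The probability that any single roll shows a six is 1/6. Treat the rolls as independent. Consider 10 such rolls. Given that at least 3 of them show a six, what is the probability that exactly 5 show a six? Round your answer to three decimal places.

X ~ Binomial(10, 0.166667). Want P(X=5 | X≥3) = P(X=5) / P(X≥3).
P(X=5) = C(10,5)·0.166667^5·0.833333^5 = 0.01302
P(X≥3) = 1 − 0.16151 − 0.32301 − 0.29071 = 0.22477
Ratio = 0.01302 / 0.22477 = 0.05794

0.058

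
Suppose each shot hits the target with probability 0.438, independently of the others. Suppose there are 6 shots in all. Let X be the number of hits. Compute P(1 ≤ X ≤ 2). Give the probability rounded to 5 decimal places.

0.43440

X ~ Binomial(6, 0.438); P(1 ≤ X ≤ 2) = Σ C(6,k) p^k (1−p)^(6−k) over k:
  k=1: C(6,1)·0.438^1·0.562^5 = 0.1473353
  k=2: C(6,2)·0.438^2·0.562^4 = 0.2870680
Total = 0.4344033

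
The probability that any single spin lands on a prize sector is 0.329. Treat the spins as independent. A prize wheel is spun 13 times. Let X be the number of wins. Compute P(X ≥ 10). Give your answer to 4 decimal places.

0.0015

X ~ Binomial(13, 0.329); P(X ≥ 10) = Σ C(13,k) p^k (1−p)^(13−k) over k:
  k=10: C(13,10)·0.329^10·0.671^3 = 0.001284
  k=11: C(13,11)·0.329^11·0.671^2 = 0.000172
  k=12: C(13,12)·0.329^12·0.671^1 = 0.000014
  k=13: C(13,13)·0.329^13·0.671^0 = 0.000001
Total = 0.001470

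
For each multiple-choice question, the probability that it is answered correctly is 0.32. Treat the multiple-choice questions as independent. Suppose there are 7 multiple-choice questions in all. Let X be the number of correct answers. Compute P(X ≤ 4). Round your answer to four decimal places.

X ~ Binomial(7, 0.32); P(X ≤ 4) = Σ C(7,k) p^k (1−p)^(7−k) over k:
  k=0: C(7,0)·0.32^0·0.68^7 = 0.067230
  k=1: C(7,1)·0.32^1·0.68^6 = 0.221463
  k=2: C(7,2)·0.32^2·0.68^5 = 0.312654
  k=3: C(7,3)·0.32^3·0.68^4 = 0.245219
  k=4: C(7,4)·0.32^4·0.68^3 = 0.115397
Total = 0.961963

0.9620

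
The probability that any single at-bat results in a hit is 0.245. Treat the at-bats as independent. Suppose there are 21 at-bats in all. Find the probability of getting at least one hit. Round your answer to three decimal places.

P(at least one) = 1 − P(none) = 1 − (1 − 0.245)^21
= 1 − 0.00273 = 0.99727

0.997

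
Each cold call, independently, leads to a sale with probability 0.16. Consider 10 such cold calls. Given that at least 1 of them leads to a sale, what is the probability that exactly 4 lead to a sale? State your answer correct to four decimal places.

X ~ Binomial(10, 0.16). Want P(X=4 | X≥1) = P(X=4) / P(X≥1).
P(X=4) = C(10,4)·0.16^4·0.84^6 = 0.048348
P(X≥1) = 1 − 0.174901 = 0.825099
Ratio = 0.048348 / 0.825099 = 0.058596

0.0586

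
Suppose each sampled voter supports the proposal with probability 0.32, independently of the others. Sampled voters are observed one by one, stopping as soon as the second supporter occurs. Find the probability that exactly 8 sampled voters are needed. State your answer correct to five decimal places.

0.07087

Y = trial on which the second success occurs; negative binomial, r=2, p=0.32.
P(Y=8) = C(7,1) · p^2 · (1−p)^6
= 7 · 0.1024 · 0.098867 = 0.0708682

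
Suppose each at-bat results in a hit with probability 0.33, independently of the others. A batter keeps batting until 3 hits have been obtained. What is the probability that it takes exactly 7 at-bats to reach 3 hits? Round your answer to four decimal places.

0.1086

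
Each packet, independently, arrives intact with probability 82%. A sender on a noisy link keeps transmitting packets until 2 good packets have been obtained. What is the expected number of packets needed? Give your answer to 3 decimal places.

Y = total packets until the second success; negative binomial with r=2, p=0.82.
E[Y] = r / p = 2 / 0.82 = 2.43902

2.439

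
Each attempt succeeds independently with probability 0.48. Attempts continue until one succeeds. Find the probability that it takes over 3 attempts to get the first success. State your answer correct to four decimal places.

0.1406

Y = number of attempts to the first success; geometric, p = 0.48.
P(Y > 3) = P(first 3 all fail) = (1−p)^3 = 0.140608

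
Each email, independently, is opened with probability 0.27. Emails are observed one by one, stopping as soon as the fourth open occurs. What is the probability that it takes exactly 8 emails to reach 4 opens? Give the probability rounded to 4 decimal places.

0.0528

Y = trial on which the fourth success occurs; negative binomial, r=4, p=0.27.
P(Y=8) = C(7,3) · p^4 · (1−p)^4
= 35 · 0.0053144 · 0.28398 = 0.052822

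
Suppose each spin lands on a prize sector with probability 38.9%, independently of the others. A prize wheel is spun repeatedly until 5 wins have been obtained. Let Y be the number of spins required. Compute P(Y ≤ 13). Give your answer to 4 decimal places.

Finishing within 13 spins ⇔ at least 5 successes in the first 13. With X ~ Binomial(13, 0.389), P(Y ≤ 13) = 1 − P(X ≤ 4).
  k=0: C(13,0)·0.389^0·0.611^13 = 0.001654
  k=1: C(13,1)·0.389^1·0.611^12 = 0.013689
  k=2: C(13,2)·0.389^2·0.611^11 = 0.052293
  k=3: C(13,3)·0.389^3·0.611^10 = 0.122075
  k=4: C(13,4)·0.389^4·0.611^9 = 0.194301
1 − 0.384013 = 0.615987

0.6160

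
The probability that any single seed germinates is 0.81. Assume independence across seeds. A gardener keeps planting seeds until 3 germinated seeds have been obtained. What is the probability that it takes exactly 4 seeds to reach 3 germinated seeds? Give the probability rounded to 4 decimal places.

Y = trial on which the third success occurs; negative binomial, r=3, p=0.81.
P(Y=4) = C(3,2) · p^3 · (1−p)^1
= 3 · 0.53144 · 0.19 = 0.302921

0.3029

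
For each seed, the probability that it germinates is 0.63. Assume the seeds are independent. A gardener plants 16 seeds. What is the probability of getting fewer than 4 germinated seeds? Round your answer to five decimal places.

0.00039

X ~ Binomial(16, 0.63); P(X ≤ 3) = Σ C(16,k) p^k (1−p)^(16−k) over k:
  k=0: C(16,0)·0.63^0·0.37^16 = 0.0000001
  k=1: C(16,1)·0.63^1·0.37^15 = 0.0000034
  k=2: C(16,2)·0.63^2·0.37^14 = 0.0000429
  k=3: C(16,3)·0.63^3·0.37^13 = 0.0003411
Total = 0.0003875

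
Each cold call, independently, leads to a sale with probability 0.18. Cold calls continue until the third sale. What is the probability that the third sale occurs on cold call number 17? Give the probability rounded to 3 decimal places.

0.043

Y = trial on which the third success occurs; negative binomial, r=3, p=0.18.
P(Y=17) = C(16,2) · p^3 · (1−p)^14
= 120 · 0.005832 · 0.062143 = 0.04349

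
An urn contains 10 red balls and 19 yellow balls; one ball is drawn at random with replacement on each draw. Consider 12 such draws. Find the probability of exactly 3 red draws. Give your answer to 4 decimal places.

X ~ Binomial(n=12, p=0.344828).
P(X=3) = C(12,3) · p^3 · (1−p)^9
= 220 · 0.041002 · 0.022243 = 0.200645

0.2006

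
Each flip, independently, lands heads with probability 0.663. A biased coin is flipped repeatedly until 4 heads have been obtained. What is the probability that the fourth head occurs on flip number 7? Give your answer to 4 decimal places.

Y = trial on which the fourth success occurs; negative binomial, r=4, p=0.663.
P(Y=7) = C(6,3) · p^4 · (1−p)^3
= 20 · 0.19322 · 0.038273 = 0.147902

0.1479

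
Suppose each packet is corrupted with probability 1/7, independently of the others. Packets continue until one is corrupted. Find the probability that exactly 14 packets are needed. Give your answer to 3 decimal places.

0.019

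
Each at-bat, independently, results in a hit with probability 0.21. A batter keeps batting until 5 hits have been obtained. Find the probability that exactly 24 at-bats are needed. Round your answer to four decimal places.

Y = trial on which the fifth success occurs; negative binomial, r=5, p=0.21.
P(Y=24) = C(23,4) · p^5 · (1−p)^19
= 8855 · 0.00040841 · 0.011348 = 0.041039

0.0410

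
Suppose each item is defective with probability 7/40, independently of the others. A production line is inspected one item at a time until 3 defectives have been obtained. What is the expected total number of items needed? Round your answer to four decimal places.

17.1429

Y = total items until the third success; negative binomial with r=3, p=0.175.
E[Y] = r / p = 3 / 0.175 = 17.142857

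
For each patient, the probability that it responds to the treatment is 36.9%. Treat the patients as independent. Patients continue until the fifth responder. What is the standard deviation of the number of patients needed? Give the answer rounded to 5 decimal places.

4.81364

Y = total patients until the fifth success; negative binomial with r=5, p=0.369.
SD(Y) = √[r(1−p)/p²] = √(23.1710989) = 4.8136368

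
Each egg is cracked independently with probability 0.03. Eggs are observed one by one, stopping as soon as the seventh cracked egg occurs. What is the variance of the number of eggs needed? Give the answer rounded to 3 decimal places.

Y = total eggs until the seventh success; negative binomial with r=7, p=0.03.
Var(Y) = r(1−p)/p² = 7·0.97 / 0.03² = 7544.44444

7544.444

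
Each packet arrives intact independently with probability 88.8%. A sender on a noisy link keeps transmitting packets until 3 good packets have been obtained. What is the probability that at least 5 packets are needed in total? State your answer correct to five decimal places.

Needing more than 4 packets ⇔ fewer than 3 successes in the first 4. With X ~ Binomial(4, 0.888), P(Y > 4) = P(X ≤ 2).
  k=0: C(4,0)·0.888^0·0.112^4 = 0.0001574
  k=1: C(4,1)·0.888^1·0.112^3 = 0.0049903
  k=2: C(4,2)·0.888^2·0.112^2 = 0.0593490
P(X ≤ 2) = 0.0644966

0.06450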